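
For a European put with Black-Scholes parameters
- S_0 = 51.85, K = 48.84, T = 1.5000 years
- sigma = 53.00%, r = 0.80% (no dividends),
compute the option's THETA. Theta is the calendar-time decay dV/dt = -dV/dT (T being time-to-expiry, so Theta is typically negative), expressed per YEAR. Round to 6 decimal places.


Answer: Theta = -3.845596

Derivation:
d1 = 0.4351777118; d2 = -0.2139370701
phi(d1) = 0.3628998589; exp(-qT) = 1.0000000000; exp(-rT) = 0.9880717129
Theta = -S*exp(-qT)*phi(d1)*sigma/(2*sqrt(T)) + r*K*exp(-rT)*N(-d2) - q*S*exp(-qT)*N(-d1)
N(-d1) = 0.3317167197; N(-d2) = 0.5847019342; sqrt(T) = 1.2247448714
Term 1 = -51.8500 * 1.0000000000 * 0.3628998589 * 0.5300 / (2 * 1.2247448714) = -4.0713253043
Term 2 = 0.0080 * 48.8400 * 0.9880717129 * 0.5847019342 = 0.2257296660
Term 3 = 0 (no dividend yield, q = 0)
Theta = -4.0713253043 + (0.2257296660) + (0.0000000000) = -3.845596


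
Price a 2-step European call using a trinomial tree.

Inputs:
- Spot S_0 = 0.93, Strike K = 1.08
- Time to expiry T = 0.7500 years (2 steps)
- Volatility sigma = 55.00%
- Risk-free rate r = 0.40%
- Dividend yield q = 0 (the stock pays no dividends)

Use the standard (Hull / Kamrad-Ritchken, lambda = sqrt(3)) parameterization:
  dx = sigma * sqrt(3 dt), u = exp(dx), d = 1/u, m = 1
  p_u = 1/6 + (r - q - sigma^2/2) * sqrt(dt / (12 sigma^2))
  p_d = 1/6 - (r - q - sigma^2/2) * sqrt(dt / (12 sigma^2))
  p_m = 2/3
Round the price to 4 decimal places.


Answer: Price = V(0,0) = 0.1201

Derivation:
dt = T/N = 0.375000; dx = sigma*sqrt(3*dt) = 0.583363
u = exp(dx) = 1.792055; d = 1/u = 0.558019
p_u = 0.119339, p_m = 0.666667, p_d = 0.213995
Discount per step: exp(-r*dt) = 0.998501
Stock lattice S(k, j) with j the centered position index:
  k=0: S(0,+0) = 0.9300
  k=1: S(1,-1) = 0.5190; S(1,+0) = 0.9300; S(1,+1) = 1.6666
  k=2: S(2,-2) = 0.2896; S(2,-1) = 0.5190; S(2,+0) = 0.9300; S(2,+1) = 1.6666; S(2,+2) = 2.9867
Terminal payoffs V(N, j) = max(S_T - K, 0):
  V(2,-2) = 0.000000; V(2,-1) = 0.000000; V(2,+0) = 0.000000; V(2,+1) = 0.586611; V(2,+2) = 1.906659
Backward induction: V(k, j) = exp(-r*dt) * [p_u * V(k+1, j+1) + p_m * V(k+1, j) + p_d * V(k+1, j-1)]
  V(1,-1) = exp(-r*dt) * [p_u*0.000000 + p_m*0.000000 + p_d*0.000000] = 0.000000
  V(1,+0) = exp(-r*dt) * [p_u*0.586611 + p_m*0.000000 + p_d*0.000000] = 0.069901
  V(1,+1) = exp(-r*dt) * [p_u*1.906659 + p_m*0.586611 + p_d*0.000000] = 0.617685
  V(0,+0) = exp(-r*dt) * [p_u*0.617685 + p_m*0.069901 + p_d*0.000000] = 0.120134


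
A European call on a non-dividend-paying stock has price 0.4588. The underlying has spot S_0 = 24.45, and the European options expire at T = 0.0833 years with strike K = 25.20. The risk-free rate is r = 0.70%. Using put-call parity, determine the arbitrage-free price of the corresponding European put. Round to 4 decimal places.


Answer: Put price = 1.1941

Derivation:
Put-call parity: C - P = S_0 * exp(-qT) - K * exp(-rT).
S_0 * exp(-qT) = 24.4500 * 1.00000000 = 24.45000000
K * exp(-rT) = 25.2000 * 0.99941707 = 25.18531016
P = C - S*exp(-qT) + K*exp(-rT)
P = 0.4588 - 24.45000000 + 25.18531016 = 1.1941


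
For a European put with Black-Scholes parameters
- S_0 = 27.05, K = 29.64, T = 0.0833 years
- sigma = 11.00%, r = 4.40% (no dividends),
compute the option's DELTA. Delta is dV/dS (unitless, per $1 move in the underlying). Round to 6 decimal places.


Answer: Delta = -0.997009

Derivation:
d1 = -2.7487989293; d2 = -2.7805468427
phi(d1) = 0.0091236411; exp(-qT) = 1.0000000000; exp(-rT) = 0.9963415086
N(-d1) = 0.9970092967
Delta = -exp(-qT) * N(-d1) = -1.0000000000 * 0.9970092967 = -0.997009


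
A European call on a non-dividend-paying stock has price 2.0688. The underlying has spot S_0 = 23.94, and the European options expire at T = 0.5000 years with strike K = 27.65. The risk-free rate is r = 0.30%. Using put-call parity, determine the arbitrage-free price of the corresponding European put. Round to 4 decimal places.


Put-call parity: C - P = S_0 * exp(-qT) - K * exp(-rT).
S_0 * exp(-qT) = 23.9400 * 1.00000000 = 23.94000000
K * exp(-rT) = 27.6500 * 0.99850112 = 27.60855609
P = C - S*exp(-qT) + K*exp(-rT)
P = 2.0688 - 23.94000000 + 27.60855609 = 5.7374

Answer: Put price = 5.7374


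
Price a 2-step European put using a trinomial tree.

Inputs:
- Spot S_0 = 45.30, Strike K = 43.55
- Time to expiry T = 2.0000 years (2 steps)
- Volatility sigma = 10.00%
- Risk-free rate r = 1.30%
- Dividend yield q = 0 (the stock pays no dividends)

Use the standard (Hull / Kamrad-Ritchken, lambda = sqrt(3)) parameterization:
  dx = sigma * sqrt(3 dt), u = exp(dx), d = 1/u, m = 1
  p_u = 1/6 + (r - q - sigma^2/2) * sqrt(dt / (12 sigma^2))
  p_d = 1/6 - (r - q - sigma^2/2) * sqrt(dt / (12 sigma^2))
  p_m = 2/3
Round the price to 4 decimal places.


dt = T/N = 1.000000; dx = sigma*sqrt(3*dt) = 0.173205
u = exp(dx) = 1.189110; d = 1/u = 0.840965
p_u = 0.189761, p_m = 0.666667, p_d = 0.143573
Discount per step: exp(-r*dt) = 0.987084
Stock lattice S(k, j) with j the centered position index:
  k=0: S(0,+0) = 45.3000
  k=1: S(1,-1) = 38.0957; S(1,+0) = 45.3000; S(1,+1) = 53.8667
  k=2: S(2,-2) = 32.0372; S(2,-1) = 38.0957; S(2,+0) = 45.3000; S(2,+1) = 53.8667; S(2,+2) = 64.0534
Terminal payoffs V(N, j) = max(K - S_T, 0):
  V(2,-2) = 11.512827; V(2,-1) = 5.454280; V(2,+0) = 0.000000; V(2,+1) = 0.000000; V(2,+2) = 0.000000
Backward induction: V(k, j) = exp(-r*dt) * [p_u * V(k+1, j+1) + p_m * V(k+1, j) + p_d * V(k+1, j-1)]
  V(1,-1) = exp(-r*dt) * [p_u*0.000000 + p_m*5.454280 + p_d*11.512827] = 5.220800
  V(1,+0) = exp(-r*dt) * [p_u*0.000000 + p_m*0.000000 + p_d*5.454280] = 0.772971
  V(1,+1) = exp(-r*dt) * [p_u*0.000000 + p_m*0.000000 + p_d*0.000000] = 0.000000
  V(0,+0) = exp(-r*dt) * [p_u*0.000000 + p_m*0.772971 + p_d*5.220800] = 1.248541

Answer: Price = V(0,0) = 1.2485


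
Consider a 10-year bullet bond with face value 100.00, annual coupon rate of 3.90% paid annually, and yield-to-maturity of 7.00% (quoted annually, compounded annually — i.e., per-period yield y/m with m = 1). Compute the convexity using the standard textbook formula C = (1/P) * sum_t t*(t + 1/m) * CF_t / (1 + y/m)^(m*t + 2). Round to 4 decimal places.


Answer: Convexity = 73.8961

Derivation:
Coupon per period c = face * coupon_rate / m = 3.900000
Periods per year m = 1; per-period yield y/m = 0.070000
Number of cashflows N = 10
Cashflows (t years, CF_t, discount factor 1/(1+y/m)^(m*t), PV):
  t = 1.0000: CF_t = 3.900000, DF = 0.934579, PV = 3.644860
  t = 2.0000: CF_t = 3.900000, DF = 0.873439, PV = 3.406411
  t = 3.0000: CF_t = 3.900000, DF = 0.816298, PV = 3.183562
  t = 4.0000: CF_t = 3.900000, DF = 0.762895, PV = 2.975291
  t = 5.0000: CF_t = 3.900000, DF = 0.712986, PV = 2.780646
  t = 6.0000: CF_t = 3.900000, DF = 0.666342, PV = 2.598735
  t = 7.0000: CF_t = 3.900000, DF = 0.622750, PV = 2.428724
  t = 8.0000: CF_t = 3.900000, DF = 0.582009, PV = 2.269836
  t = 9.0000: CF_t = 3.900000, DF = 0.543934, PV = 2.121342
  t = 10.0000: CF_t = 103.900000, DF = 0.508349, PV = 52.817491
Price P = sum_t PV_t = 78.226897
Convexity numerator sum_t t*(t + 1/m) * CF_t / (1+y/m)^(m*t + 2):
  t = 1.0000: term = 6.367123
  t = 2.0000: term = 17.851748
  t = 3.0000: term = 33.367753
  t = 4.0000: term = 51.974693
  t = 5.0000: term = 72.861720
  t = 6.0000: term = 95.333091
  t = 7.0000: term = 118.795129
  t = 8.0000: term = 142.744481
  t = 9.0000: term = 166.757572
  t = 10.0000: term = 5074.612682
Convexity = (1/P) * sum = 5780.665993 / 78.226897 = 73.896143


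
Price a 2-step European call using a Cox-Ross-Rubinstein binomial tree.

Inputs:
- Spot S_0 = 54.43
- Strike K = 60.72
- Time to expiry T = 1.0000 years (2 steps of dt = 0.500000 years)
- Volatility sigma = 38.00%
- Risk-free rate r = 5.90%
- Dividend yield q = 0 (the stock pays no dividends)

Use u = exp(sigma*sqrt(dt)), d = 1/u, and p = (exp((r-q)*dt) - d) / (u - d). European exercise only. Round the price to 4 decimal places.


Answer: Price = V(0,0) = 7.2909

Derivation:
dt = T/N = 0.500000
u = exp(sigma*sqrt(dt)) = 1.308263; d = 1/u = 0.764372
p = (exp((r-q)*dt) - d) / (u - d) = 0.488273
Discount per step: exp(-r*dt) = 0.970931
Stock lattice S(k, i) with i counting down-moves:
  k=0: S(0,0) = 54.4300
  k=1: S(1,0) = 71.2088; S(1,1) = 41.6048
  k=2: S(2,0) = 93.1598; S(2,1) = 54.4300; S(2,2) = 31.8015
Terminal payoffs V(N, i) = max(S_T - K, 0):
  V(2,0) = 32.439831; V(2,1) = 0.000000; V(2,2) = 0.000000
Backward induction: V(k, i) = exp(-r*dt) * [p * V(k+1, i) + (1-p) * V(k+1, i+1)].
  V(1,0) = exp(-r*dt) * [p*32.439831 + (1-p)*0.000000] = 15.379049
  V(1,1) = exp(-r*dt) * [p*0.000000 + (1-p)*0.000000] = 0.000000
  V(0,0) = exp(-r*dt) * [p*15.379049 + (1-p)*0.000000] = 7.290887


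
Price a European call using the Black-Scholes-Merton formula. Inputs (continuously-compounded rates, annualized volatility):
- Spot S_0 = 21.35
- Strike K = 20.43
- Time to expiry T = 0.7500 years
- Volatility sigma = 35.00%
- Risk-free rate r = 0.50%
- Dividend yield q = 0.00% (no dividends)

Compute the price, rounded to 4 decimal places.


d1 = (ln(S/K) + (r - q + 0.5*sigma^2) * T) / (sigma * sqrt(T)) = 0.30924474
d2 = d1 - sigma * sqrt(T) = 0.00613585
exp(-rT) = 0.99625702; exp(-qT) = 1.00000000
C = S_0 * exp(-qT) * N(d1) - K * exp(-rT) * N(d2)
N(d1) = 0.62143232; N(d2) = 0.50244783
C = 21.3500 * 1.00000000 * 0.62143232 - 20.4300 * 0.99625702 * 0.50244783 = 3.0410

Answer: Price = 3.0410


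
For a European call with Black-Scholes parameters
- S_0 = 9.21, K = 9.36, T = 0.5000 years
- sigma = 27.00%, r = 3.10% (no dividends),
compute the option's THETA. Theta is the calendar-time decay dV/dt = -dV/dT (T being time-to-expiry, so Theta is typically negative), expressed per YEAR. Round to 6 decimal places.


Answer: Theta = -0.830117

Derivation:
d1 = 0.0920263323; d2 = -0.0988924986
phi(d1) = 0.3972565616; exp(-qT) = 1.0000000000; exp(-rT) = 0.9846195068
Theta = -S*exp(-qT)*phi(d1)*sigma/(2*sqrt(T)) - r*K*exp(-rT)*N(d2) + q*S*exp(-qT)*N(d1)
N(d1) = 0.5366614409; N(d2) = 0.4606118125; sqrt(T) = 0.7071067812
Term 1 = -9.2100 * 1.0000000000 * 0.3972565616 * 0.2700 / (2 * 0.7071067812) = -0.6985210141
Term 2 = -0.0310 * 9.3600 * 0.9846195068 * 0.4606118125 = -0.1315955033
Term 3 = 0 (no dividend yield, q = 0)
Theta = -0.6985210141 + (-0.1315955033) + (0.0000000000) = -0.830117


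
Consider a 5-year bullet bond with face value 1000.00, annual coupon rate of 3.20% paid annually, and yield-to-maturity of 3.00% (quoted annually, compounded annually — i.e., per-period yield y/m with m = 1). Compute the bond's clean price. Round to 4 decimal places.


Coupon per period c = face * coupon_rate / m = 32.000000
Periods per year m = 1; per-period yield y/m = 0.030000
Number of cashflows N = 5
Cashflows (t years, CF_t, discount factor 1/(1+y/m)^(m*t), PV):
  t = 1.0000: CF_t = 32.000000, DF = 0.970874, PV = 31.067961
  t = 2.0000: CF_t = 32.000000, DF = 0.942596, PV = 30.163069
  t = 3.0000: CF_t = 32.000000, DF = 0.915142, PV = 29.284533
  t = 4.0000: CF_t = 32.000000, DF = 0.888487, PV = 28.431586
  t = 5.0000: CF_t = 1032.000000, DF = 0.862609, PV = 890.212265
Price P = sum_t PV_t = 1009.159414

Answer: Price = 1009.1594


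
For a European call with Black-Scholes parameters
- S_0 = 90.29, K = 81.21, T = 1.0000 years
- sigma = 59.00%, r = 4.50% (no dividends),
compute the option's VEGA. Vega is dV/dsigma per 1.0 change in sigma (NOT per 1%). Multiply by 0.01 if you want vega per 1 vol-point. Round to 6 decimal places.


d1 = 0.5509124068; d2 = -0.0390875932
phi(d1) = 0.3427716581; exp(-qT) = 1.0000000000; exp(-rT) = 0.9559974818
Vega = S * exp(-qT) * phi(d1) * sqrt(T) = 90.2900 * 1.0000000000 * 0.3427716581 * 1.0000000000 = 30.948853

Answer: Vega = 30.948853


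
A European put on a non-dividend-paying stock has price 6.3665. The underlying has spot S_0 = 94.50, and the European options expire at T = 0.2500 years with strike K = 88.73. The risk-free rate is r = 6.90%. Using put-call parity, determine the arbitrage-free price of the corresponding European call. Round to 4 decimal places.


Put-call parity: C - P = S_0 * exp(-qT) - K * exp(-rT).
S_0 * exp(-qT) = 94.5000 * 1.00000000 = 94.50000000
K * exp(-rT) = 88.7300 * 0.98289793 = 87.21253328
C = P + S*exp(-qT) - K*exp(-rT)
C = 6.3665 + 94.50000000 - 87.21253328 = 13.6540

Answer: Call price = 13.6540


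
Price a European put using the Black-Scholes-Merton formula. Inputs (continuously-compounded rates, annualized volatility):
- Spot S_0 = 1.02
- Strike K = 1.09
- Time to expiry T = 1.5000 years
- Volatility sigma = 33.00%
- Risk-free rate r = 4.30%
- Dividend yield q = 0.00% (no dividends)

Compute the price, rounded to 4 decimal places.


d1 = (ln(S/K) + (r - q + 0.5*sigma^2) * T) / (sigma * sqrt(T)) = 0.19744355
d2 = d1 - sigma * sqrt(T) = -0.20672226
exp(-rT) = 0.93753611; exp(-qT) = 1.00000000
P = K * exp(-rT) * N(-d2) - S_0 * exp(-qT) * N(-d1)
N(-d1) = 0.42174023; N(-d2) = 0.58188661
P = 1.0900 * 0.93753611 * 0.58188661 - 1.0200 * 1.00000000 * 0.42174023 = 0.1645

Answer: Price = 0.1645


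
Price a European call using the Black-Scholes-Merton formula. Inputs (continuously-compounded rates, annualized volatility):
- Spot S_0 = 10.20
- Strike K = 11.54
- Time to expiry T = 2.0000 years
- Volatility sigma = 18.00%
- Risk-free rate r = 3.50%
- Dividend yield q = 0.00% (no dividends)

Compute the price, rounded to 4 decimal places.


d1 = (ln(S/K) + (r - q + 0.5*sigma^2) * T) / (sigma * sqrt(T)) = -0.08261970
d2 = d1 - sigma * sqrt(T) = -0.33717814
exp(-rT) = 0.93239382; exp(-qT) = 1.00000000
C = S_0 * exp(-qT) * N(d1) - K * exp(-rT) * N(d2)
N(d1) = 0.46707697; N(d2) = 0.36799131
C = 10.2000 * 1.00000000 * 0.46707697 - 11.5400 * 0.93239382 * 0.36799131 = 0.8047

Answer: Price = 0.8047


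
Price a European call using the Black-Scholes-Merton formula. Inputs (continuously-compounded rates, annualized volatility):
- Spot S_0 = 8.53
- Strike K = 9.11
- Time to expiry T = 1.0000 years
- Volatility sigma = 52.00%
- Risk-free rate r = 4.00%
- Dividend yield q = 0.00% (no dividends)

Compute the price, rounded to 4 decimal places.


Answer: Price = 1.6634

Derivation:
d1 = (ln(S/K) + (r - q + 0.5*sigma^2) * T) / (sigma * sqrt(T)) = 0.21041664
d2 = d1 - sigma * sqrt(T) = -0.30958336
exp(-rT) = 0.96078944; exp(-qT) = 1.00000000
C = S_0 * exp(-qT) * N(d1) - K * exp(-rT) * N(d2)
N(d1) = 0.58332874; N(d2) = 0.37843890
C = 8.5300 * 1.00000000 * 0.58332874 - 9.1100 * 0.96078944 * 0.37843890 = 1.6634


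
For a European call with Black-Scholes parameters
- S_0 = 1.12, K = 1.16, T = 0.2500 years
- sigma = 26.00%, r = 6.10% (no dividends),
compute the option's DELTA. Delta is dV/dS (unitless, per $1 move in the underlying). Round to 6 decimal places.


d1 = -0.0876255370; d2 = -0.2176255370
phi(d1) = 0.3974136304; exp(-qT) = 1.0000000000; exp(-rT) = 0.9848656924
N(d1) = 0.4650871523
Delta = exp(-qT) * N(d1) = 1.0000000000 * 0.4650871523 = 0.465087

Answer: Delta = 0.465087


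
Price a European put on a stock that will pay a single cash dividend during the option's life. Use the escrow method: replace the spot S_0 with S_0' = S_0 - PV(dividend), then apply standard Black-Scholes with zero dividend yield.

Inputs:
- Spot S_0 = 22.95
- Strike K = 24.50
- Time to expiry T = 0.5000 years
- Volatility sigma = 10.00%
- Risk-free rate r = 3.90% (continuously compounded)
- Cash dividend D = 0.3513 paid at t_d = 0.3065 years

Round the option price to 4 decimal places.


Answer: Price = 1.6006

Derivation:
PV(D) = D * exp(-r * t_d) = 0.3513 * 0.98811766 = 0.34712573
S_0' = S_0 - PV(D) = 22.9500 - 0.34712573 = 22.60287427
d1 = (ln(S_0'/K) + (r + sigma^2/2)*T) / (sigma*sqrt(T)) = -0.82867314
d2 = d1 - sigma*sqrt(T) = -0.89938381
exp(-rT) = 0.98068890
N(-d1) = 0.79635530; N(-d2) = 0.81577587
P = K * exp(-rT) * N(-d2) - S_0' * N(-d1) = 24.5000 * 0.98068890 * 0.81577587 - 22.60287427 * 0.79635530 = 1.6006


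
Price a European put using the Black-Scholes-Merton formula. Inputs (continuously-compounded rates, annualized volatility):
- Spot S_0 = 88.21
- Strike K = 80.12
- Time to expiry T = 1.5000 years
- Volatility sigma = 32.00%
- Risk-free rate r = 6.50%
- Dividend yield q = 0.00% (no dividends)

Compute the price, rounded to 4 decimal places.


Answer: Price = 6.2022

Derivation:
d1 = (ln(S/K) + (r - q + 0.5*sigma^2) * T) / (sigma * sqrt(T)) = 0.69018156
d2 = d1 - sigma * sqrt(T) = 0.29826320
exp(-rT) = 0.90710234; exp(-qT) = 1.00000000
P = K * exp(-rT) * N(-d2) - S_0 * exp(-qT) * N(-d1)
N(-d1) = 0.24504001; N(-d2) = 0.38275114
P = 80.1200 * 0.90710234 * 0.38275114 - 88.2100 * 1.00000000 * 0.24504001 = 6.2022


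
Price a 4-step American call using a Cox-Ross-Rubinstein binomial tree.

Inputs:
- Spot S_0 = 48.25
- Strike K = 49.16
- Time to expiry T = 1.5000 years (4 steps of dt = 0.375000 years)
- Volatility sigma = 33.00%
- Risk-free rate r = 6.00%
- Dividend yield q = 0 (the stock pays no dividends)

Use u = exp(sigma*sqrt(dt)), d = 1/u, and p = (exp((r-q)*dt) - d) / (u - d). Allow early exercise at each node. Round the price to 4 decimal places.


dt = T/N = 0.375000
u = exp(sigma*sqrt(dt)) = 1.223949; d = 1/u = 0.817027
p = (exp((r-q)*dt) - d) / (u - d) = 0.505570
Discount per step: exp(-r*dt) = 0.977751
Stock lattice S(k, i) with i counting down-moves:
  k=0: S(0,0) = 48.2500
  k=1: S(1,0) = 59.0556; S(1,1) = 39.4216
  k=2: S(2,0) = 72.2810; S(2,1) = 48.2500; S(2,2) = 32.2085
  k=3: S(3,0) = 88.4683; S(3,1) = 59.0556; S(3,2) = 39.4216; S(3,3) = 26.3152
  k=4: S(4,0) = 108.2808; S(4,1) = 72.2810; S(4,2) = 48.2500; S(4,3) = 32.2085; S(4,4) = 21.5002
Terminal payoffs V(N, i) = max(S_T - K, 0):
  V(4,0) = 59.120756; V(4,1) = 23.121024; V(4,2) = 0.000000; V(4,3) = 0.000000; V(4,4) = 0.000000
Backward induction: V(k, i) = exp(-r*dt) * [p * V(k+1, i) + (1-p) * V(k+1, i+1)]; then take max(V_cont, immediate exercise) for American.
  V(3,0) = exp(-r*dt) * [p*59.120756 + (1-p)*23.121024] = 40.402071; exercise = 39.308322; V(3,0) = max -> 40.402071
  V(3,1) = exp(-r*dt) * [p*23.121024 + (1-p)*0.000000] = 11.429232; exercise = 9.895562; V(3,1) = max -> 11.429232
  V(3,2) = exp(-r*dt) * [p*0.000000 + (1-p)*0.000000] = 0.000000; exercise = 0.000000; V(3,2) = max -> 0.000000
  V(3,3) = exp(-r*dt) * [p*0.000000 + (1-p)*0.000000] = 0.000000; exercise = 0.000000; V(3,3) = max -> 0.000000
  V(2,0) = exp(-r*dt) * [p*40.402071 + (1-p)*11.429232] = 25.496858; exercise = 23.121024; V(2,0) = max -> 25.496858
  V(2,1) = exp(-r*dt) * [p*11.429232 + (1-p)*0.000000] = 5.649721; exercise = 0.000000; V(2,1) = max -> 5.649721
  V(2,2) = exp(-r*dt) * [p*0.000000 + (1-p)*0.000000] = 0.000000; exercise = 0.000000; V(2,2) = max -> 0.000000
  V(1,0) = exp(-r*dt) * [p*25.496858 + (1-p)*5.649721] = 15.334899; exercise = 9.895562; V(1,0) = max -> 15.334899
  V(1,1) = exp(-r*dt) * [p*5.649721 + (1-p)*0.000000] = 2.792782; exercise = 0.000000; V(1,1) = max -> 2.792782
  V(0,0) = exp(-r*dt) * [p*15.334899 + (1-p)*2.792782] = 8.930491; exercise = 0.000000; V(0,0) = max -> 8.930491

Answer: Price = V(0,0) = 8.9305


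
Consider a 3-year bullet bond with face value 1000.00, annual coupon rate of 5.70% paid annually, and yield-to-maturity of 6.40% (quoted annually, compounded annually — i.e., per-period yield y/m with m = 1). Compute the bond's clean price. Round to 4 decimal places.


Coupon per period c = face * coupon_rate / m = 57.000000
Periods per year m = 1; per-period yield y/m = 0.064000
Number of cashflows N = 3
Cashflows (t years, CF_t, discount factor 1/(1+y/m)^(m*t), PV):
  t = 1.0000: CF_t = 57.000000, DF = 0.939850, PV = 53.571429
  t = 2.0000: CF_t = 57.000000, DF = 0.883317, PV = 50.349087
  t = 3.0000: CF_t = 1057.000000, DF = 0.830185, PV = 877.506018
Price P = sum_t PV_t = 981.426533

Answer: Price = 981.4265


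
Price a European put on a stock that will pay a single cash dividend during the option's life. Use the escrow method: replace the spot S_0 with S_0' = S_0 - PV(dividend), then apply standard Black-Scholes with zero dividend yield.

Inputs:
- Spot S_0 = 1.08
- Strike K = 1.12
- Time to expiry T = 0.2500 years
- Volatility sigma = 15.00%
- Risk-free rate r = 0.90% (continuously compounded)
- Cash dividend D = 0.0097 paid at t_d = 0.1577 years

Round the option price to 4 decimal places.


Answer: Price = 0.0616

Derivation:
PV(D) = D * exp(-r * t_d) = 0.0097 * 0.99858171 = 0.00968624
S_0' = S_0 - PV(D) = 1.0800 - 0.00968624 = 1.07031376
d1 = (ln(S_0'/K) + (r + sigma^2/2)*T) / (sigma*sqrt(T)) = -0.53752465
d2 = d1 - sigma*sqrt(T) = -0.61252465
exp(-rT) = 0.99775253
N(-d1) = 0.70454737; N(-d2) = 0.72990465
P = K * exp(-rT) * N(-d2) - S_0' * N(-d1) = 1.1200 * 0.99775253 * 0.72990465 - 1.07031376 * 0.70454737 = 0.0616


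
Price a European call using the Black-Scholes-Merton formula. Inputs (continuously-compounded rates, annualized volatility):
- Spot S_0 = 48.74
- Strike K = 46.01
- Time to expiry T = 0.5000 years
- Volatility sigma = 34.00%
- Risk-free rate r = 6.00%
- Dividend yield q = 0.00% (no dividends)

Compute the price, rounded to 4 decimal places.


d1 = (ln(S/K) + (r - q + 0.5*sigma^2) * T) / (sigma * sqrt(T)) = 0.48474784
d2 = d1 - sigma * sqrt(T) = 0.24433153
exp(-rT) = 0.97044553; exp(-qT) = 1.00000000
C = S_0 * exp(-qT) * N(d1) - K * exp(-rT) * N(d2)
N(d1) = 0.68607239; N(d2) = 0.59651297
C = 48.7400 * 1.00000000 * 0.68607239 - 46.0100 * 0.97044553 * 0.59651297 = 6.8047

Answer: Price = 6.8047


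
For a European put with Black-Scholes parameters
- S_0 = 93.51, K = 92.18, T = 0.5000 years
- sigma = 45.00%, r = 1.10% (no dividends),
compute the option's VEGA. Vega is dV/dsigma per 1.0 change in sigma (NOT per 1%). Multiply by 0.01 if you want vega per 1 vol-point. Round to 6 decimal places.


Answer: Vega = 25.740007

Derivation:
d1 = 0.2214036032; d2 = -0.0967944483
phi(d1) = 0.3892831489; exp(-qT) = 1.0000000000; exp(-rT) = 0.9945150973
Vega = S * exp(-qT) * phi(d1) * sqrt(T) = 93.5100 * 1.0000000000 * 0.3892831489 * 0.7071067812 = 25.740007


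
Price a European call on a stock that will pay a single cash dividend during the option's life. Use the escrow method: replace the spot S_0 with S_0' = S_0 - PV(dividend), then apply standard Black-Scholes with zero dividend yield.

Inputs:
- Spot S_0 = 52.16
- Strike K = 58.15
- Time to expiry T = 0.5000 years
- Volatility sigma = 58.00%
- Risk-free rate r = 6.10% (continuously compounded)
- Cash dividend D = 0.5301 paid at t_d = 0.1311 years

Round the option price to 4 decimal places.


PV(D) = D * exp(-r * t_d) = 0.5301 * 0.99203479 = 0.52587764
S_0' = S_0 - PV(D) = 52.1600 - 0.52587764 = 51.63412236
d1 = (ln(S_0'/K) + (r + sigma^2/2)*T) / (sigma*sqrt(T)) = -0.01034604
d2 = d1 - sigma*sqrt(T) = -0.42046798
exp(-rT) = 0.96996043
N(d1) = 0.49587260; N(d2) = 0.33707181
C = S_0' * N(d1) - K * exp(-rT) * N(d2) = 51.63412236 * 0.49587260 - 58.1500 * 0.96996043 * 0.33707181 = 6.5920

Answer: Price = 6.5920


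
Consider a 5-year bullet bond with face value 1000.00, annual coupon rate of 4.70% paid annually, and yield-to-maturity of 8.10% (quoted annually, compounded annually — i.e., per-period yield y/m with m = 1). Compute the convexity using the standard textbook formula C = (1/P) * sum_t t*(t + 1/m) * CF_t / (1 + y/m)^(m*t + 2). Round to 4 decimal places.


Answer: Convexity = 22.5087

Derivation:
Coupon per period c = face * coupon_rate / m = 47.000000
Periods per year m = 1; per-period yield y/m = 0.081000
Number of cashflows N = 5
Cashflows (t years, CF_t, discount factor 1/(1+y/m)^(m*t), PV):
  t = 1.0000: CF_t = 47.000000, DF = 0.925069, PV = 43.478261
  t = 2.0000: CF_t = 47.000000, DF = 0.855753, PV = 40.220408
  t = 3.0000: CF_t = 47.000000, DF = 0.791631, PV = 37.206668
  t = 4.0000: CF_t = 47.000000, DF = 0.732314, PV = 34.418749
  t = 5.0000: CF_t = 1047.000000, DF = 0.677441, PV = 709.280813
Price P = sum_t PV_t = 864.604899
Convexity numerator sum_t t*(t + 1/m) * CF_t / (1+y/m)^(m*t + 2):
  t = 1.0000: term = 74.413335
  t = 2.0000: term = 206.512494
  t = 3.0000: term = 382.076770
  t = 4.0000: term = 589.079202
  t = 5.0000: term = 18209.083135
Convexity = (1/P) * sum = 19461.164938 / 864.604899 = 22.508738


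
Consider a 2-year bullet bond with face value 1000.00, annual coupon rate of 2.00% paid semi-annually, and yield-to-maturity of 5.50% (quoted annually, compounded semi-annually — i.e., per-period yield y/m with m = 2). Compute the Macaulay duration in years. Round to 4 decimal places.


Coupon per period c = face * coupon_rate / m = 10.000000
Periods per year m = 2; per-period yield y/m = 0.027500
Number of cashflows N = 4
Cashflows (t years, CF_t, discount factor 1/(1+y/m)^(m*t), PV):
  t = 0.5000: CF_t = 10.000000, DF = 0.973236, PV = 9.732360
  t = 1.0000: CF_t = 10.000000, DF = 0.947188, PV = 9.471883
  t = 1.5000: CF_t = 10.000000, DF = 0.921838, PV = 9.218378
  t = 2.0000: CF_t = 1010.000000, DF = 0.897166, PV = 906.137391
Price P = sum_t PV_t = 934.560012
Macaulay numerator sum_t t * PV_t:
  t * PV_t at t = 0.5000: 4.866180
  t * PV_t at t = 1.0000: 9.471883
  t * PV_t at t = 1.5000: 13.827567
  t * PV_t at t = 2.0000: 1812.274782
Macaulay duration D = (sum_t t * PV_t) / P = 1840.440412 / 934.560012 = 1.969312

Answer: Macaulay duration = 1.9693 years


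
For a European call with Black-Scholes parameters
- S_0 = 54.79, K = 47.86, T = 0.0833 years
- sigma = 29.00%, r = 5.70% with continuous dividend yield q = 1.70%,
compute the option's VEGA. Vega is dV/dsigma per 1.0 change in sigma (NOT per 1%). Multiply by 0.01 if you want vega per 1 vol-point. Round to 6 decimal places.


Answer: Vega = 1.491953

Derivation:
d1 = 1.6972998847; d2 = 1.6136008405
phi(d1) = 0.0944814290; exp(-qT) = 0.9985849022; exp(-rT) = 0.9952631544
Vega = S * exp(-qT) * phi(d1) * sqrt(T) = 54.7900 * 0.9985849022 * 0.0944814290 * 0.2886173938 = 1.491953


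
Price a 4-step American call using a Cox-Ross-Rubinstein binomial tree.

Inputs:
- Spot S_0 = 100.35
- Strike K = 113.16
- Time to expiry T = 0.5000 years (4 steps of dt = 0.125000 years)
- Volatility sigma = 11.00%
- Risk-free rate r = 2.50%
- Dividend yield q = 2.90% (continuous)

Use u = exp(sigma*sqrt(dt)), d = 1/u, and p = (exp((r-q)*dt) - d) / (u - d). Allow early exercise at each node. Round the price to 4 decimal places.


dt = T/N = 0.125000
u = exp(sigma*sqrt(dt)) = 1.039657; d = 1/u = 0.961856
p = (exp((r-q)*dt) - d) / (u - d) = 0.483853
Discount per step: exp(-r*dt) = 0.996880
Stock lattice S(k, i) with i counting down-moves:
  k=0: S(0,0) = 100.3500
  k=1: S(1,0) = 104.3296; S(1,1) = 96.5222
  k=2: S(2,0) = 108.4670; S(2,1) = 100.3500; S(2,2) = 92.8404
  k=3: S(3,0) = 112.7685; S(3,1) = 104.3296; S(3,2) = 96.5222; S(3,3) = 89.2991
  k=4: S(4,0) = 117.2405; S(4,1) = 108.4670; S(4,2) = 100.3500; S(4,3) = 92.8404; S(4,4) = 85.8928
Terminal payoffs V(N, i) = max(S_T - K, 0):
  V(4,0) = 4.080522; V(4,1) = 0.000000; V(4,2) = 0.000000; V(4,3) = 0.000000; V(4,4) = 0.000000
Backward induction: V(k, i) = exp(-r*dt) * [p * V(k+1, i) + (1-p) * V(k+1, i+1)]; then take max(V_cont, immediate exercise) for American.
  V(3,0) = exp(-r*dt) * [p*4.080522 + (1-p)*0.000000] = 1.968214; exercise = 0.000000; V(3,0) = max -> 1.968214
  V(3,1) = exp(-r*dt) * [p*0.000000 + (1-p)*0.000000] = 0.000000; exercise = 0.000000; V(3,1) = max -> 0.000000
  V(3,2) = exp(-r*dt) * [p*0.000000 + (1-p)*0.000000] = 0.000000; exercise = 0.000000; V(3,2) = max -> 0.000000
  V(3,3) = exp(-r*dt) * [p*0.000000 + (1-p)*0.000000] = 0.000000; exercise = 0.000000; V(3,3) = max -> 0.000000
  V(2,0) = exp(-r*dt) * [p*1.968214 + (1-p)*0.000000] = 0.949356; exercise = 0.000000; V(2,0) = max -> 0.949356
  V(2,1) = exp(-r*dt) * [p*0.000000 + (1-p)*0.000000] = 0.000000; exercise = 0.000000; V(2,1) = max -> 0.000000
  V(2,2) = exp(-r*dt) * [p*0.000000 + (1-p)*0.000000] = 0.000000; exercise = 0.000000; V(2,2) = max -> 0.000000
  V(1,0) = exp(-r*dt) * [p*0.949356 + (1-p)*0.000000] = 0.457916; exercise = 0.000000; V(1,0) = max -> 0.457916
  V(1,1) = exp(-r*dt) * [p*0.000000 + (1-p)*0.000000] = 0.000000; exercise = 0.000000; V(1,1) = max -> 0.000000
  V(0,0) = exp(-r*dt) * [p*0.457916 + (1-p)*0.000000] = 0.220873; exercise = 0.000000; V(0,0) = max -> 0.220873

Answer: Price = V(0,0) = 0.2209


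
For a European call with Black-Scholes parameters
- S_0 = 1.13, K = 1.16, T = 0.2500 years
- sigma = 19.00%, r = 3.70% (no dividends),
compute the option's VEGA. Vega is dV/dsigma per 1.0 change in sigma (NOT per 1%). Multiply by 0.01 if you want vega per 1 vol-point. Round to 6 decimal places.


d1 = -0.1309460252; d2 = -0.2259460252
phi(d1) = 0.3955365964; exp(-qT) = 1.0000000000; exp(-rT) = 0.9907926496
Vega = S * exp(-qT) * phi(d1) * sqrt(T) = 1.1300 * 1.0000000000 * 0.3955365964 * 0.5000000000 = 0.223478

Answer: Vega = 0.223478


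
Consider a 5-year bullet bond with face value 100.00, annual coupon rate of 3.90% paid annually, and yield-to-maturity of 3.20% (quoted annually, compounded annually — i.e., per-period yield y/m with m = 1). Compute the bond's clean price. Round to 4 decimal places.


Coupon per period c = face * coupon_rate / m = 3.900000
Periods per year m = 1; per-period yield y/m = 0.032000
Number of cashflows N = 5
Cashflows (t years, CF_t, discount factor 1/(1+y/m)^(m*t), PV):
  t = 1.0000: CF_t = 3.900000, DF = 0.968992, PV = 3.779070
  t = 2.0000: CF_t = 3.900000, DF = 0.938946, PV = 3.661889
  t = 3.0000: CF_t = 3.900000, DF = 0.909831, PV = 3.548342
  t = 4.0000: CF_t = 3.900000, DF = 0.881620, PV = 3.438316
  t = 5.0000: CF_t = 103.900000, DF = 0.854283, PV = 88.759952
Price P = sum_t PV_t = 103.187570

Answer: Price = 103.1876


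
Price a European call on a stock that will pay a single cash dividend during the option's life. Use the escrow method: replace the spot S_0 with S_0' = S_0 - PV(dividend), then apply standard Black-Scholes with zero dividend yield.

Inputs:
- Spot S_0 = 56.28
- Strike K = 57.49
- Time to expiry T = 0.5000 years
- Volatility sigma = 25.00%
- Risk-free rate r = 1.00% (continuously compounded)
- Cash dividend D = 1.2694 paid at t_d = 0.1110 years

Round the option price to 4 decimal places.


PV(D) = D * exp(-r * t_d) = 1.2694 * 0.99889062 = 1.26799175
S_0' = S_0 - PV(D) = 56.2800 - 1.26799175 = 55.01200825
d1 = (ln(S_0'/K) + (r + sigma^2/2)*T) / (sigma*sqrt(T)) = -0.13256570
d2 = d1 - sigma*sqrt(T) = -0.30934240
exp(-rT) = 0.99501248
N(d1) = 0.44726843; N(d2) = 0.37853054
C = S_0' * N(d1) - K * exp(-rT) * N(d2) = 55.01200825 * 0.44726843 - 57.4900 * 0.99501248 * 0.37853054 = 2.9520

Answer: Price = 2.9520


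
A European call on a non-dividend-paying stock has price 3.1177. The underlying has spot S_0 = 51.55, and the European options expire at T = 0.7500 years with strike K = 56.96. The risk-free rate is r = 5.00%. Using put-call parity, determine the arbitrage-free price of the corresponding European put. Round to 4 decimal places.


Put-call parity: C - P = S_0 * exp(-qT) - K * exp(-rT).
S_0 * exp(-qT) = 51.5500 * 1.00000000 = 51.55000000
K * exp(-rT) = 56.9600 * 0.96319442 = 54.86355403
P = C - S*exp(-qT) + K*exp(-rT)
P = 3.1177 - 51.55000000 + 54.86355403 = 6.4313

Answer: Put price = 6.4313


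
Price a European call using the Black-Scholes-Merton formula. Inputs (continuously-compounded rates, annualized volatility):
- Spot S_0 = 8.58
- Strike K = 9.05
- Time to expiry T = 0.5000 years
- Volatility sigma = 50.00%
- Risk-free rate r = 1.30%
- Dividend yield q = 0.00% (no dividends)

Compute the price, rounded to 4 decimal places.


d1 = (ln(S/K) + (r - q + 0.5*sigma^2) * T) / (sigma * sqrt(T)) = 0.04431907
d2 = d1 - sigma * sqrt(T) = -0.30923433
exp(-rT) = 0.99352108; exp(-qT) = 1.00000000
C = S_0 * exp(-qT) * N(d1) - K * exp(-rT) * N(d2)
N(d1) = 0.51767496; N(d2) = 0.37857164
C = 8.5800 * 1.00000000 * 0.51767496 - 9.0500 * 0.99352108 * 0.37857164 = 1.0378

Answer: Price = 1.0378


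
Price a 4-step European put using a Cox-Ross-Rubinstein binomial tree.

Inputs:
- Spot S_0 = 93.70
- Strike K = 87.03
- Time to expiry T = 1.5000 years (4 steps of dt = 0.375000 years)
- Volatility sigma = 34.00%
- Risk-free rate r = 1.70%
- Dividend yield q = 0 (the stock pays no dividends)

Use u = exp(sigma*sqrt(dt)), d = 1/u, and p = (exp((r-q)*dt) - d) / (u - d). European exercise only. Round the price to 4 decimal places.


Answer: Price = V(0,0) = 10.7895

Derivation:
dt = T/N = 0.375000
u = exp(sigma*sqrt(dt)) = 1.231468; d = 1/u = 0.812039
p = (exp((r-q)*dt) - d) / (u - d) = 0.463383
Discount per step: exp(-r*dt) = 0.993645
Stock lattice S(k, i) with i counting down-moves:
  k=0: S(0,0) = 93.7000
  k=1: S(1,0) = 115.3885; S(1,1) = 76.0881
  k=2: S(2,0) = 142.0972; S(2,1) = 93.7000; S(2,2) = 61.7865
  k=3: S(3,0) = 174.9881; S(3,1) = 115.3885; S(3,2) = 76.0881; S(3,3) = 50.1731
  k=4: S(4,0) = 215.4922; S(4,1) = 142.0972; S(4,2) = 93.7000; S(4,3) = 61.7865; S(4,4) = 40.7425
Terminal payoffs V(N, i) = max(K - S_T, 0):
  V(4,0) = 0.000000; V(4,1) = 0.000000; V(4,2) = 0.000000; V(4,3) = 25.243498; V(4,4) = 46.287504
Backward induction: V(k, i) = exp(-r*dt) * [p * V(k+1, i) + (1-p) * V(k+1, i+1)].
  V(3,0) = exp(-r*dt) * [p*0.000000 + (1-p)*0.000000] = 0.000000
  V(3,1) = exp(-r*dt) * [p*0.000000 + (1-p)*0.000000] = 0.000000
  V(3,2) = exp(-r*dt) * [p*0.000000 + (1-p)*25.243498] = 13.459999
  V(3,3) = exp(-r*dt) * [p*25.243498 + (1-p)*46.287504] = 36.303885
  V(2,0) = exp(-r*dt) * [p*0.000000 + (1-p)*0.000000] = 0.000000
  V(2,1) = exp(-r*dt) * [p*0.000000 + (1-p)*13.459999] = 7.176960
  V(2,2) = exp(-r*dt) * [p*13.459999 + (1-p)*36.303885] = 25.554974
  V(1,0) = exp(-r*dt) * [p*0.000000 + (1-p)*7.176960] = 3.826802
  V(1,1) = exp(-r*dt) * [p*7.176960 + (1-p)*25.554974] = 16.930630
  V(0,0) = exp(-r*dt) * [p*3.826802 + (1-p)*16.930630] = 10.789531


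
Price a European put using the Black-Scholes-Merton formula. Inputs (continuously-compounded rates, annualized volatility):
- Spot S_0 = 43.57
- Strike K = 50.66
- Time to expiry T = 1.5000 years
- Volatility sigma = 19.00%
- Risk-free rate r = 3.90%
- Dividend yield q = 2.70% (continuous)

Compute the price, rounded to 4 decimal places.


d1 = (ln(S/K) + (r - q + 0.5*sigma^2) * T) / (sigma * sqrt(T)) = -0.45419902
d2 = d1 - sigma * sqrt(T) = -0.68690054
exp(-rT) = 0.94317824; exp(-qT) = 0.96030916
P = K * exp(-rT) * N(-d2) - S_0 * exp(-qT) * N(-d1)
N(-d1) = 0.67515721; N(-d2) = 0.75392730
P = 50.6600 * 0.94317824 * 0.75392730 - 43.5700 * 0.96030916 * 0.67515721 = 7.7747

Answer: Price = 7.7747


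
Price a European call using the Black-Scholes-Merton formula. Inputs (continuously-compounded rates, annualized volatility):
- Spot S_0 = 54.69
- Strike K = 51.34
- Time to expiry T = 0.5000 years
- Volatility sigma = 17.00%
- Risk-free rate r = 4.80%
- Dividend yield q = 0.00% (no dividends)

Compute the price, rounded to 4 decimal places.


d1 = (ln(S/K) + (r - q + 0.5*sigma^2) * T) / (sigma * sqrt(T)) = 0.78560147
d2 = d1 - sigma * sqrt(T) = 0.66539332
exp(-rT) = 0.97628571; exp(-qT) = 1.00000000
C = S_0 * exp(-qT) * N(d1) - K * exp(-rT) * N(d2)
N(d1) = 0.78394950; N(d2) = 0.74710052
C = 54.6900 * 1.00000000 * 0.78394950 - 51.3400 * 0.97628571 * 0.74710052 = 5.4276

Answer: Price = 5.4276


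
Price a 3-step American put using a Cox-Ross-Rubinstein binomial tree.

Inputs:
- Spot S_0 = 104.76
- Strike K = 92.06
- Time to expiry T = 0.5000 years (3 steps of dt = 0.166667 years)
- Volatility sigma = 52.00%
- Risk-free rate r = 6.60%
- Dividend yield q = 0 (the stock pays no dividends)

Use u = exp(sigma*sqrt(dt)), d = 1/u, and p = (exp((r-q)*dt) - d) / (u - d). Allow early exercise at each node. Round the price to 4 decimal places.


Answer: Price = V(0,0) = 8.2617

Derivation:
dt = T/N = 0.166667
u = exp(sigma*sqrt(dt)) = 1.236505; d = 1/u = 0.808731
p = (exp((r-q)*dt) - d) / (u - d) = 0.472983
Discount per step: exp(-r*dt) = 0.989060
Stock lattice S(k, i) with i counting down-moves:
  k=0: S(0,0) = 104.7600
  k=1: S(1,0) = 129.5363; S(1,1) = 84.7226
  k=2: S(2,0) = 160.1723; S(2,1) = 104.7600; S(2,2) = 68.5178
  k=3: S(3,0) = 198.0539; S(3,1) = 129.5363; S(3,2) = 84.7226; S(3,3) = 55.4125
Terminal payoffs V(N, i) = max(K - S_T, 0):
  V(3,0) = 0.000000; V(3,1) = 0.000000; V(3,2) = 7.337356; V(3,3) = 36.647528
Backward induction: V(k, i) = exp(-r*dt) * [p * V(k+1, i) + (1-p) * V(k+1, i+1)]; then take max(V_cont, immediate exercise) for American.
  V(2,0) = exp(-r*dt) * [p*0.000000 + (1-p)*0.000000] = 0.000000; exercise = 0.000000; V(2,0) = max -> 0.000000
  V(2,1) = exp(-r*dt) * [p*0.000000 + (1-p)*7.337356] = 3.824612; exercise = 0.000000; V(2,1) = max -> 3.824612
  V(2,2) = exp(-r*dt) * [p*7.337356 + (1-p)*36.647528] = 22.535073; exercise = 23.542184; V(2,2) = max -> 23.542184
  V(1,0) = exp(-r*dt) * [p*0.000000 + (1-p)*3.824612] = 1.993586; exercise = 0.000000; V(1,0) = max -> 1.993586
  V(1,1) = exp(-r*dt) * [p*3.824612 + (1-p)*23.542184] = 14.060595; exercise = 7.337356; V(1,1) = max -> 14.060595
  V(0,0) = exp(-r*dt) * [p*1.993586 + (1-p)*14.060595] = 8.261730; exercise = 0.000000; V(0,0) = max -> 8.261730


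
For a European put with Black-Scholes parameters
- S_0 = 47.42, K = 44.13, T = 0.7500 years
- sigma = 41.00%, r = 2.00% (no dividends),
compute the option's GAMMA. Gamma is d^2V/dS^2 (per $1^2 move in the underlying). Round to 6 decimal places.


Answer: Gamma = 0.021673

Derivation:
d1 = 0.4222873852; d2 = 0.0672169697
phi(d1) = 0.3649109780; exp(-qT) = 1.0000000000; exp(-rT) = 0.9851119396
Gamma = exp(-qT) * phi(d1) / (S * sigma * sqrt(T)) = 1.0000000000 * 0.3649109780 / (47.4200 * 0.4100 * 0.8660254038) = 0.021673


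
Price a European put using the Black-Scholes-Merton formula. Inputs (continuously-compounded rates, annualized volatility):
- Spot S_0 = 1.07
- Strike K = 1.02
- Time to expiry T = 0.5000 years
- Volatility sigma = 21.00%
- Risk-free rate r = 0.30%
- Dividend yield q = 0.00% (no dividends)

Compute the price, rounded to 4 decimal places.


d1 = (ln(S/K) + (r - q + 0.5*sigma^2) * T) / (sigma * sqrt(T)) = 0.40662695
d2 = d1 - sigma * sqrt(T) = 0.25813452
exp(-rT) = 0.99850112; exp(-qT) = 1.00000000
P = K * exp(-rT) * N(-d2) - S_0 * exp(-qT) * N(-d1)
N(-d1) = 0.34214100; N(-d2) = 0.39815154
P = 1.0200 * 0.99850112 * 0.39815154 - 1.0700 * 1.00000000 * 0.34214100 = 0.0394

Answer: Price = 0.0394


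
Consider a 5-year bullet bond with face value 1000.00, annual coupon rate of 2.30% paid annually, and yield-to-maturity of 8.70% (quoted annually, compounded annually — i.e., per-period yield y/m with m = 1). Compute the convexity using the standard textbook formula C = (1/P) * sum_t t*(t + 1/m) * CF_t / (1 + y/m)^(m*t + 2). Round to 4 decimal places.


Answer: Convexity = 23.6425

Derivation:
Coupon per period c = face * coupon_rate / m = 23.000000
Periods per year m = 1; per-period yield y/m = 0.087000
Number of cashflows N = 5
Cashflows (t years, CF_t, discount factor 1/(1+y/m)^(m*t), PV):
  t = 1.0000: CF_t = 23.000000, DF = 0.919963, PV = 21.159154
  t = 2.0000: CF_t = 23.000000, DF = 0.846332, PV = 19.465643
  t = 3.0000: CF_t = 23.000000, DF = 0.778595, PV = 17.907675
  t = 4.0000: CF_t = 23.000000, DF = 0.716278, PV = 16.474402
  t = 5.0000: CF_t = 1023.000000, DF = 0.658950, PV = 674.105566
Price P = sum_t PV_t = 749.112440
Convexity numerator sum_t t*(t + 1/m) * CF_t / (1+y/m)^(m*t + 2):
  t = 1.0000: term = 35.815350
  t = 2.0000: term = 98.846412
  t = 3.0000: term = 181.870123
  t = 4.0000: term = 278.856368
  t = 5.0000: term = 17115.519271
Convexity = (1/P) * sum = 17710.907525 / 749.112440 = 23.642522


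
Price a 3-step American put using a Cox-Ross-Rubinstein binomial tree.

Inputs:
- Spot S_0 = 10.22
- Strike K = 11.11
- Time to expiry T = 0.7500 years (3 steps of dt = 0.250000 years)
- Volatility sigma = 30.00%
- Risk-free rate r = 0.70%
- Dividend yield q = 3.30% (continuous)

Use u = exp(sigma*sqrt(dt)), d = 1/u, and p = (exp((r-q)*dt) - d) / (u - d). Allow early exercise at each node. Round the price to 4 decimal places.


dt = T/N = 0.250000
u = exp(sigma*sqrt(dt)) = 1.161834; d = 1/u = 0.860708
p = (exp((r-q)*dt) - d) / (u - d) = 0.441055
Discount per step: exp(-r*dt) = 0.998252
Stock lattice S(k, i) with i counting down-moves:
  k=0: S(0,0) = 10.2200
  k=1: S(1,0) = 11.8739; S(1,1) = 8.7964
  k=2: S(2,0) = 13.7956; S(2,1) = 10.2200; S(2,2) = 7.5712
  k=3: S(3,0) = 16.0282; S(3,1) = 11.8739; S(3,2) = 8.7964; S(3,3) = 6.5166
Terminal payoffs V(N, i) = max(K - S_T, 0):
  V(3,0) = 0.000000; V(3,1) = 0.000000; V(3,2) = 2.313564; V(3,3) = 4.593440
Backward induction: V(k, i) = exp(-r*dt) * [p * V(k+1, i) + (1-p) * V(k+1, i+1)]; then take max(V_cont, immediate exercise) for American.
  V(2,0) = exp(-r*dt) * [p*0.000000 + (1-p)*0.000000] = 0.000000; exercise = 0.000000; V(2,0) = max -> 0.000000
  V(2,1) = exp(-r*dt) * [p*0.000000 + (1-p)*2.313564] = 1.290895; exercise = 0.890000; V(2,1) = max -> 1.290895
  V(2,2) = exp(-r*dt) * [p*2.313564 + (1-p)*4.593440] = 3.581617; exercise = 3.538838; V(2,2) = max -> 3.581617
  V(1,0) = exp(-r*dt) * [p*0.000000 + (1-p)*1.290895] = 0.720279; exercise = 0.000000; V(1,0) = max -> 0.720279
  V(1,1) = exp(-r*dt) * [p*1.290895 + (1-p)*3.581617] = 2.566788; exercise = 2.313564; V(1,1) = max -> 2.566788
  V(0,0) = exp(-r*dt) * [p*0.720279 + (1-p)*2.566788] = 1.749313; exercise = 0.890000; V(0,0) = max -> 1.749313

Answer: Price = V(0,0) = 1.7493
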